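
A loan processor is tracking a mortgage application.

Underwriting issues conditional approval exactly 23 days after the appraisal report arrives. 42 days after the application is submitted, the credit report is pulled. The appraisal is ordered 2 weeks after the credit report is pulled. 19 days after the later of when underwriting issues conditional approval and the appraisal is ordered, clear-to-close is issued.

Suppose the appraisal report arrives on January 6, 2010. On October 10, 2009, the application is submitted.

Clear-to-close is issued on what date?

The appraisal report arrives: Jan 6, 2010.
Underwriting issues conditional approval: Jan 6, 2010 + 23 days = Jan 29, 2010.
The application is submitted: Oct 10, 2009.
The credit report is pulled: Oct 10, 2009 + 42 days = Nov 21, 2009.
The appraisal is ordered: Nov 21, 2009 + 2 weeks = Dec 5, 2009.
Both prerequisites met — underwriting issues conditional approval (Jan 29, 2010), the appraisal is ordered (Dec 5, 2009); the later is Jan 29, 2010.
Clear-to-close is issued: Jan 29, 2010 + 19 days = Feb 17, 2010.

February 17, 2010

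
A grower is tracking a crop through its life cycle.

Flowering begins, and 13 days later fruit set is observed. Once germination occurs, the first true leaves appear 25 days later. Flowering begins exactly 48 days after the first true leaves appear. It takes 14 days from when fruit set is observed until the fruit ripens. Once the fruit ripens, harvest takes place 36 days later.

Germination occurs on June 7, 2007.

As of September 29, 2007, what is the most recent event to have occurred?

Germination occurs: Jun 7, 2007.
The first true leaves appear: Jun 7, 2007 + 25 days = Jul 2, 2007.
Flowering begins: Jul 2, 2007 + 48 days = Aug 19, 2007.
Fruit set is observed: Aug 19, 2007 + 13 days = Sep 1, 2007.
The fruit ripens: Sep 1, 2007 + 14 days = Sep 15, 2007.
Harvest takes place: Sep 15, 2007 + 36 days = Oct 21, 2007.
Sep 29, 2007 falls between when the fruit ripens (Sep 15, 2007) and when harvest takes place (Oct 21, 2007).

The fruit ripens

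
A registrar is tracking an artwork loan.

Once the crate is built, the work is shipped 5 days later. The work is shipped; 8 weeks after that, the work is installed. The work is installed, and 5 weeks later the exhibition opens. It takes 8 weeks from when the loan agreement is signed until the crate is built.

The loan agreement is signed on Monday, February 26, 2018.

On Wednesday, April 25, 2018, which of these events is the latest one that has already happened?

The crate is built

The loan agreement is signed: Feb 26, 2018.
The crate is built: Feb 26, 2018 + 8 weeks = Apr 23, 2018.
The work is shipped: Apr 23, 2018 + 5 days = Apr 28, 2018.
The work is installed: Apr 28, 2018 + 8 weeks = Jun 23, 2018.
The exhibition opens: Jun 23, 2018 + 5 weeks = Jul 28, 2018.
Apr 25, 2018 falls between when the crate is built (Apr 23, 2018) and when the work is shipped (Apr 28, 2018).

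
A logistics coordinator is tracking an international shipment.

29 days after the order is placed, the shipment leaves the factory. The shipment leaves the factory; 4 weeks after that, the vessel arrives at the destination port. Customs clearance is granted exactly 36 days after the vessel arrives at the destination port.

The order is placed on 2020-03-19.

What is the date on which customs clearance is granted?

2020-06-20

The order is placed: Mar 19, 2020.
The shipment leaves the factory: Mar 19, 2020 + 29 days = Apr 17, 2020.
The vessel arrives at the destination port: Apr 17, 2020 + 4 weeks = May 15, 2020.
Customs clearance is granted: May 15, 2020 + 36 days = Jun 20, 2020.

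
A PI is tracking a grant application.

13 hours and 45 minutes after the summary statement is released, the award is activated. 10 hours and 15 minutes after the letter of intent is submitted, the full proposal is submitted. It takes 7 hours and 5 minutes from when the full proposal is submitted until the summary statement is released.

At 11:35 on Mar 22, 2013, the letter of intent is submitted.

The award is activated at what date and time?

18:40 on Mar 23, 2013

The letter of intent is submitted: 11:35 Mar 22, 2013.
The full proposal is submitted: 11:35 Mar 22, 2013 + 10h15m = 21:50 Mar 22, 2013.
The summary statement is released: 21:50 Mar 22, 2013 + 7h05m = 04:55 Mar 23, 2013.
The award is activated: 04:55 Mar 23, 2013 + 13h45m = 18:40 Mar 23, 2013.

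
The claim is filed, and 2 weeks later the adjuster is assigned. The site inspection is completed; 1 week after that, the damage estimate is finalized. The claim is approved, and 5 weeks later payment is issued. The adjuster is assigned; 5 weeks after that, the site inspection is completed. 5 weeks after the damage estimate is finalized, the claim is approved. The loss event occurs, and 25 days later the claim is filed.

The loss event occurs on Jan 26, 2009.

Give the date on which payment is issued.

The loss event occurs: Jan 26, 2009.
The claim is filed: Jan 26, 2009 + 25 days = Feb 20, 2009.
The adjuster is assigned: Feb 20, 2009 + 2 weeks = Mar 6, 2009.
The site inspection is completed: Mar 6, 2009 + 5 weeks = Apr 10, 2009.
The damage estimate is finalized: Apr 10, 2009 + 1 week = Apr 17, 2009.
The claim is approved: Apr 17, 2009 + 5 weeks = May 22, 2009.
Payment is issued: May 22, 2009 + 5 weeks = Jun 26, 2009.

Jun 26, 2009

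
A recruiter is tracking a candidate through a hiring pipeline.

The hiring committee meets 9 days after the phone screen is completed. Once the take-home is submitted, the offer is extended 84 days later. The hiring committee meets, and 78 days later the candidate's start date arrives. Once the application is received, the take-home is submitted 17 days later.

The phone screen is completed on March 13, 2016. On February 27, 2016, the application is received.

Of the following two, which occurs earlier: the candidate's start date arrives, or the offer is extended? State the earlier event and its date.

The offer is extended — June 7, 2016

The phone screen is completed: Mar 13, 2016.
The hiring committee meets: Mar 13, 2016 + 9 days = Mar 22, 2016.
The candidate's start date arrives: Mar 22, 2016 + 78 days = Jun 8, 2016.
The application is received: Feb 27, 2016.
The take-home is submitted: Feb 27, 2016 + 17 days = Mar 15, 2016.
The offer is extended: Mar 15, 2016 + 84 days = Jun 7, 2016.
Comparing: the candidate's start date arrives on Jun 8, 2016 vs the offer is extended on Jun 7, 2016. Earlier: the offer is extended.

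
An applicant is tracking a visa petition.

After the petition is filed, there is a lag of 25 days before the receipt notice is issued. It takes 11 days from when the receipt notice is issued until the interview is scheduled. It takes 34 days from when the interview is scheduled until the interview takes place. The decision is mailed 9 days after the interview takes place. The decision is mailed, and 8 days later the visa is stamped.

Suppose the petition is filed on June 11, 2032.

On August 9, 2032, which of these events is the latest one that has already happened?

The petition is filed: Jun 11, 2032.
The receipt notice is issued: Jun 11, 2032 + 25 days = Jul 6, 2032.
The interview is scheduled: Jul 6, 2032 + 11 days = Jul 17, 2032.
The interview takes place: Jul 17, 2032 + 34 days = Aug 20, 2032.
The decision is mailed: Aug 20, 2032 + 9 days = Aug 29, 2032.
The visa is stamped: Aug 29, 2032 + 8 days = Sep 6, 2032.
Aug 9, 2032 falls between when the interview is scheduled (Jul 17, 2032) and when the interview takes place (Aug 20, 2032).

The interview is scheduled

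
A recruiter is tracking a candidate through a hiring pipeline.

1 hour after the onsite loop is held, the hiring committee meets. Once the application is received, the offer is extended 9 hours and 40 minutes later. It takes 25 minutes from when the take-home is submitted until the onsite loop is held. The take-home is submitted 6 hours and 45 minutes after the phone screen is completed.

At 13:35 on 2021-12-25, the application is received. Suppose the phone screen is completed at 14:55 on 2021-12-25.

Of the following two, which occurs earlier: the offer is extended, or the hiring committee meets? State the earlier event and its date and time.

The application is received: 13:35 Dec 25, 2021.
The offer is extended: 13:35 Dec 25, 2021 + 9h40m = 23:15 Dec 25, 2021.
The phone screen is completed: 14:55 Dec 25, 2021.
The take-home is submitted: 14:55 Dec 25, 2021 + 6h45m = 21:40 Dec 25, 2021.
The onsite loop is held: 21:40 Dec 25, 2021 + 25m = 22:05 Dec 25, 2021.
The hiring committee meets: 22:05 Dec 25, 2021 + 1h = 23:05 Dec 25, 2021.
Comparing: the offer is extended at 23:15 Dec 25, 2021 vs the hiring committee meets at 23:05 Dec 25, 2021. Earlier: the hiring committee meets.

The hiring committee meets — 23:05 on 2021-12-25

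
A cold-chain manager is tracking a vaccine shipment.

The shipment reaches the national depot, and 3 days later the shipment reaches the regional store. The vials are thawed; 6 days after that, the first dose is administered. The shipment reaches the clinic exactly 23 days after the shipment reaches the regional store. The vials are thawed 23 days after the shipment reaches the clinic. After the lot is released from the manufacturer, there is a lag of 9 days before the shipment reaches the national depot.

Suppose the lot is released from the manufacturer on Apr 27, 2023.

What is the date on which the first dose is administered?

Jun 30, 2023

The lot is released from the manufacturer: Apr 27, 2023.
The shipment reaches the national depot: Apr 27, 2023 + 9 days = May 6, 2023.
The shipment reaches the regional store: May 6, 2023 + 3 days = May 9, 2023.
The shipment reaches the clinic: May 9, 2023 + 23 days = Jun 1, 2023.
The vials are thawed: Jun 1, 2023 + 23 days = Jun 24, 2023.
The first dose is administered: Jun 24, 2023 + 6 days = Jun 30, 2023.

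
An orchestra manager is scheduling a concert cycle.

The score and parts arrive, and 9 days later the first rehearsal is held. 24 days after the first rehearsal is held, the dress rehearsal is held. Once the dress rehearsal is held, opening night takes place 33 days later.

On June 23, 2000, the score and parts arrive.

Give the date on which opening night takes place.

The score and parts arrive: Jun 23, 2000.
The first rehearsal is held: Jun 23, 2000 + 9 days = Jul 2, 2000.
The dress rehearsal is held: Jul 2, 2000 + 24 days = Jul 26, 2000.
Opening night takes place: Jul 26, 2000 + 33 days = Aug 28, 2000.

August 28, 2000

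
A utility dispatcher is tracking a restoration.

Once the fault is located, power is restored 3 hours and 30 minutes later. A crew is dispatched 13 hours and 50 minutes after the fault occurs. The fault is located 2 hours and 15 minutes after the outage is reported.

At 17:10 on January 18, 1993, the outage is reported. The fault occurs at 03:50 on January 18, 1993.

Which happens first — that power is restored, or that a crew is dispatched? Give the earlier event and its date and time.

A crew is dispatched — 17:40 on January 18, 1993

The outage is reported: 17:10 Jan 18, 1993.
The fault is located: 17:10 Jan 18, 1993 + 2h15m = 19:25 Jan 18, 1993.
Power is restored: 19:25 Jan 18, 1993 + 3h30m = 22:55 Jan 18, 1993.
The fault occurs: 03:50 Jan 18, 1993.
A crew is dispatched: 03:50 Jan 18, 1993 + 13h50m = 17:40 Jan 18, 1993.
Comparing: power is restored at 22:55 Jan 18, 1993 vs a crew is dispatched at 17:40 Jan 18, 1993. Earlier: a crew is dispatched.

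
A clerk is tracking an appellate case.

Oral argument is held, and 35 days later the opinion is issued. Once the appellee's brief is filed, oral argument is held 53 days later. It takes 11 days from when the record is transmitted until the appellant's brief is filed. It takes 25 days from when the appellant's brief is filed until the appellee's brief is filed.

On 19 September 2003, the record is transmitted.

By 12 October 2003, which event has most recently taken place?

The appellant's brief is filed

The record is transmitted: Sep 19, 2003.
The appellant's brief is filed: Sep 19, 2003 + 11 days = Sep 30, 2003.
The appellee's brief is filed: Sep 30, 2003 + 25 days = Oct 25, 2003.
Oral argument is held: Oct 25, 2003 + 53 days = Dec 17, 2003.
The opinion is issued: Dec 17, 2003 + 35 days = Jan 21, 2004.
Oct 12, 2003 falls between when the appellant's brief is filed (Sep 30, 2003) and when the appellee's brief is filed (Oct 25, 2003).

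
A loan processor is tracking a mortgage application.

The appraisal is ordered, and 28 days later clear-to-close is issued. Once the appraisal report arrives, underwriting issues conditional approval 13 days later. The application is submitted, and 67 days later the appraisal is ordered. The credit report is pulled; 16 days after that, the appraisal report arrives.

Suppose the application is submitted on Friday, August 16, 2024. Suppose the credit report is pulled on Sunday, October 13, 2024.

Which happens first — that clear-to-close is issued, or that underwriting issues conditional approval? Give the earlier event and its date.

The application is submitted: Aug 16, 2024.
The appraisal is ordered: Aug 16, 2024 + 67 days = Oct 22, 2024.
Clear-to-close is issued: Oct 22, 2024 + 28 days = Nov 19, 2024.
The credit report is pulled: Oct 13, 2024.
The appraisal report arrives: Oct 13, 2024 + 16 days = Oct 29, 2024.
Underwriting issues conditional approval: Oct 29, 2024 + 13 days = Nov 11, 2024.
Comparing: clear-to-close is issued on Nov 19, 2024 vs underwriting issues conditional approval on Nov 11, 2024. Earlier: underwriting issues conditional approval.

Underwriting issues conditional approval — Monday, November 11, 2024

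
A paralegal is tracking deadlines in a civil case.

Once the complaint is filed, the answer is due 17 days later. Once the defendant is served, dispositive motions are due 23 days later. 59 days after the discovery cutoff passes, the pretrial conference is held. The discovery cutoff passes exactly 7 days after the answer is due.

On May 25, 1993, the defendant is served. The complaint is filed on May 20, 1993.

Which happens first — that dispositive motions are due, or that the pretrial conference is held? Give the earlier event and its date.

Dispositive motions are due — Jun 17, 1993

The defendant is served: May 25, 1993.
Dispositive motions are due: May 25, 1993 + 23 days = Jun 17, 1993.
The complaint is filed: May 20, 1993.
The answer is due: May 20, 1993 + 17 days = Jun 6, 1993.
The discovery cutoff passes: Jun 6, 1993 + 7 days = Jun 13, 1993.
The pretrial conference is held: Jun 13, 1993 + 59 days = Aug 11, 1993.
Comparing: dispositive motions are due on Jun 17, 1993 vs the pretrial conference is held on Aug 11, 1993. Earlier: dispositive motions are due.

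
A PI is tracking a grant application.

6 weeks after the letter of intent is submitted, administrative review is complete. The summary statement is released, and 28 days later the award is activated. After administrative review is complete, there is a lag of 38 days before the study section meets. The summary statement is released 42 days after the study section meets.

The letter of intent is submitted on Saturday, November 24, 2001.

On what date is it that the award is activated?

Tuesday, April 23, 2002

The letter of intent is submitted: Nov 24, 2001.
Administrative review is complete: Nov 24, 2001 + 6 weeks = Jan 5, 2002.
The study section meets: Jan 5, 2002 + 38 days = Feb 12, 2002.
The summary statement is released: Feb 12, 2002 + 42 days = Mar 26, 2002.
The award is activated: Mar 26, 2002 + 28 days = Apr 23, 2002.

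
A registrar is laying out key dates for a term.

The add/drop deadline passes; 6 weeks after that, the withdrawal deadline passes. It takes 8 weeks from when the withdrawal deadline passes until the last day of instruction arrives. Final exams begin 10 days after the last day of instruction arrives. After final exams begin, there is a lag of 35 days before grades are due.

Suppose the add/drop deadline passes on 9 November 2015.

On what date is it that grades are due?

The add/drop deadline passes: Nov 9, 2015.
The withdrawal deadline passes: Nov 9, 2015 + 6 weeks = Dec 21, 2015.
The last day of instruction arrives: Dec 21, 2015 + 8 weeks = Feb 15, 2016.
Final exams begin: Feb 15, 2016 + 10 days = Feb 25, 2016.
Grades are due: Feb 25, 2016 + 35 days = Mar 31, 2016.

31 March 2016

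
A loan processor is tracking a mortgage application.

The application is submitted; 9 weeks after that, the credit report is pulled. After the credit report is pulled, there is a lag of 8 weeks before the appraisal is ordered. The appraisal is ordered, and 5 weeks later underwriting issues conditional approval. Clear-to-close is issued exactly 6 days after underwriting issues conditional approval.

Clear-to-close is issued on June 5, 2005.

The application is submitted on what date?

December 27, 2004

Clear-to-close is issued: Jun 5, 2005.
Underwriting issues conditional approval: Jun 5, 2005 − 6 days = May 30, 2005.
The appraisal is ordered: May 30, 2005 − 5 weeks = Apr 25, 2005.
The credit report is pulled: Apr 25, 2005 − 8 weeks = Feb 28, 2005.
The application is submitted: Feb 28, 2005 − 9 weeks = Dec 27, 2004.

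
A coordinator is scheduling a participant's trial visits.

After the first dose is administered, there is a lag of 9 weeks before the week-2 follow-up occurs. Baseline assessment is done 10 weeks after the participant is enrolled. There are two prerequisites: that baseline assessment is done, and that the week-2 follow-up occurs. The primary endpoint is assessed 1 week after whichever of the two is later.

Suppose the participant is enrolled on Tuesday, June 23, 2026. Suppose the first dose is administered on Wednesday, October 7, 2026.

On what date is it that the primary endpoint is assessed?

The participant is enrolled: Jun 23, 2026.
Baseline assessment is done: Jun 23, 2026 + 10 weeks = Sep 1, 2026.
The first dose is administered: Oct 7, 2026.
The week-2 follow-up occurs: Oct 7, 2026 + 9 weeks = Dec 9, 2026.
Both prerequisites met — baseline assessment is done (Sep 1, 2026), the week-2 follow-up occurs (Dec 9, 2026); the later is Dec 9, 2026.
The primary endpoint is assessed: Dec 9, 2026 + 1 week = Dec 16, 2026.

Wednesday, December 16, 2026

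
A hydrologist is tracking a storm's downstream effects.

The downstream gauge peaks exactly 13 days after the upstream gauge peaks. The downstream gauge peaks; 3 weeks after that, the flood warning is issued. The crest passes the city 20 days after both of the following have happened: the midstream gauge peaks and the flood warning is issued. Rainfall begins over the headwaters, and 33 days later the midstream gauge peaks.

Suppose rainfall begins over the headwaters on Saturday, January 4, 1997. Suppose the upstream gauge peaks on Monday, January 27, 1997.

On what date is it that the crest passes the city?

Saturday, March 22, 1997

Rainfall begins over the headwaters: Jan 4, 1997.
The midstream gauge peaks: Jan 4, 1997 + 33 days = Feb 6, 1997.
The upstream gauge peaks: Jan 27, 1997.
The downstream gauge peaks: Jan 27, 1997 + 13 days = Feb 9, 1997.
The flood warning is issued: Feb 9, 1997 + 3 weeks = Mar 2, 1997.
Both prerequisites met — the midstream gauge peaks (Feb 6, 1997), the flood warning is issued (Mar 2, 1997); the later is Mar 2, 1997.
The crest passes the city: Mar 2, 1997 + 20 days = Mar 22, 1997.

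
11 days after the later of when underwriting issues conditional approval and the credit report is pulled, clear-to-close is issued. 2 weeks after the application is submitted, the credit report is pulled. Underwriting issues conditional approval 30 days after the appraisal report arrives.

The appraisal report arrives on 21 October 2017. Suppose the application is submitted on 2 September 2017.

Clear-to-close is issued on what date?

1 December 2017

The appraisal report arrives: Oct 21, 2017.
Underwriting issues conditional approval: Oct 21, 2017 + 30 days = Nov 20, 2017.
The application is submitted: Sep 2, 2017.
The credit report is pulled: Sep 2, 2017 + 2 weeks = Sep 16, 2017.
Both prerequisites met — underwriting issues conditional approval (Nov 20, 2017), the credit report is pulled (Sep 16, 2017); the later is Nov 20, 2017.
Clear-to-close is issued: Nov 20, 2017 + 11 days = Dec 1, 2017.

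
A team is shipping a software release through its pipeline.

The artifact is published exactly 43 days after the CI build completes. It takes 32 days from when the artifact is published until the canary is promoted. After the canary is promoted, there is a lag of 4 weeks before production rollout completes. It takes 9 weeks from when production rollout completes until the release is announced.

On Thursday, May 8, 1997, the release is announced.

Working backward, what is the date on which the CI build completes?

Saturday, November 23, 1996

The release is announced: May 8, 1997.
Production rollout completes: May 8, 1997 − 9 weeks = Mar 6, 1997.
The canary is promoted: Mar 6, 1997 − 4 weeks = Feb 6, 1997.
The artifact is published: Feb 6, 1997 − 32 days = Jan 5, 1997.
The CI build completes: Jan 5, 1997 − 43 days = Nov 23, 1996.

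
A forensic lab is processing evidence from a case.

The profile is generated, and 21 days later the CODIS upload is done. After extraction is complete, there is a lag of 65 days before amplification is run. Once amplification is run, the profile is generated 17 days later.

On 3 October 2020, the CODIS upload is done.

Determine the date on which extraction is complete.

22 June 2020

The CODIS upload is done: Oct 3, 2020.
The profile is generated: Oct 3, 2020 − 21 days = Sep 12, 2020.
Amplification is run: Sep 12, 2020 − 17 days = Aug 26, 2020.
Extraction is complete: Aug 26, 2020 − 65 days = Jun 22, 2020.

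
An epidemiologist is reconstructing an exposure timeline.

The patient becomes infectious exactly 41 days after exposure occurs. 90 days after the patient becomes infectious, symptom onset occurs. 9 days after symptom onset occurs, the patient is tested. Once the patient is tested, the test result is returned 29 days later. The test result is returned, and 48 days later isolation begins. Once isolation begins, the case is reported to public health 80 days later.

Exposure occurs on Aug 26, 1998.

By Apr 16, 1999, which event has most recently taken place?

Isolation begins

Exposure occurs: Aug 26, 1998.
The patient becomes infectious: Aug 26, 1998 + 41 days = Oct 6, 1998.
Symptom onset occurs: Oct 6, 1998 + 90 days = Jan 4, 1999.
The patient is tested: Jan 4, 1999 + 9 days = Jan 13, 1999.
The test result is returned: Jan 13, 1999 + 29 days = Feb 11, 1999.
Isolation begins: Feb 11, 1999 + 48 days = Mar 31, 1999.
The case is reported to public health: Mar 31, 1999 + 80 days = Jun 19, 1999.
Apr 16, 1999 falls between when isolation begins (Mar 31, 1999) and when the case is reported to public health (Jun 19, 1999).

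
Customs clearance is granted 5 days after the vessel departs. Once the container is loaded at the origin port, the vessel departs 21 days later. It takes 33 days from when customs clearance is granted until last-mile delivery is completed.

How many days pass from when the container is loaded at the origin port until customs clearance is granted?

Causal path: the container is loaded at the origin port → the vessel departs → customs clearance is granted.
Total delay along the path: 21 + 5 = 26 days.

26 days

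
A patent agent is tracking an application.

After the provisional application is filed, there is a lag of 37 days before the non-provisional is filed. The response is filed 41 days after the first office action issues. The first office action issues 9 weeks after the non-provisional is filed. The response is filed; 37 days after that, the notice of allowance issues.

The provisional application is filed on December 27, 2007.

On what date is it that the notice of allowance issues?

The provisional application is filed: Dec 27, 2007.
The non-provisional is filed: Dec 27, 2007 + 37 days = Feb 2, 2008.
The first office action issues: Feb 2, 2008 + 9 weeks = Apr 5, 2008.
The response is filed: Apr 5, 2008 + 41 days = May 16, 2008.
The notice of allowance issues: May 16, 2008 + 37 days = Jun 22, 2008.

June 22, 2008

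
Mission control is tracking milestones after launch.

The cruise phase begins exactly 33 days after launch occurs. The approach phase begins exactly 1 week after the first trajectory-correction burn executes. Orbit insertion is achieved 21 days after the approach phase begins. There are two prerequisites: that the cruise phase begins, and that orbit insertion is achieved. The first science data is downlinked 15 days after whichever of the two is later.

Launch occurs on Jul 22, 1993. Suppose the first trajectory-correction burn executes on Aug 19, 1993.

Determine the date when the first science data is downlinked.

Oct 1, 1993

Launch occurs: Jul 22, 1993.
The cruise phase begins: Jul 22, 1993 + 33 days = Aug 24, 1993.
The first trajectory-correction burn executes: Aug 19, 1993.
The approach phase begins: Aug 19, 1993 + 1 week = Aug 26, 1993.
Orbit insertion is achieved: Aug 26, 1993 + 21 days = Sep 16, 1993.
Both prerequisites met — the cruise phase begins (Aug 24, 1993), orbit insertion is achieved (Sep 16, 1993); the later is Sep 16, 1993.
The first science data is downlinked: Sep 16, 1993 + 15 days = Oct 1, 1993.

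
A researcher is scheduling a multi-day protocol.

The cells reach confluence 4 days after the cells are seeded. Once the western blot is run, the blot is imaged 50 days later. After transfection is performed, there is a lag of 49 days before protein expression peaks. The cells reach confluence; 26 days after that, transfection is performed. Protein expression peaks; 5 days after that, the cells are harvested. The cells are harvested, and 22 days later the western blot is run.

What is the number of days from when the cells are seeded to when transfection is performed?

Causal path: the cells are seeded → the cells reach confluence → transfection is performed.
Total delay along the path: 4 + 26 = 30 days.

30 days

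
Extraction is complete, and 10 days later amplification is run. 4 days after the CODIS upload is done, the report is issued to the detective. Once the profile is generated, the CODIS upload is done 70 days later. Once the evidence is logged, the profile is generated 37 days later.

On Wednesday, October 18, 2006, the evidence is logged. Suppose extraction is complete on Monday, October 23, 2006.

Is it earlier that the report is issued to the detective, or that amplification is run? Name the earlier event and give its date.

Amplification is run — Thursday, November 2, 2006

The evidence is logged: Oct 18, 2006.
The profile is generated: Oct 18, 2006 + 37 days = Nov 24, 2006.
The CODIS upload is done: Nov 24, 2006 + 70 days = Feb 2, 2007.
The report is issued to the detective: Feb 2, 2007 + 4 days = Feb 6, 2007.
Extraction is complete: Oct 23, 2006.
Amplification is run: Oct 23, 2006 + 10 days = Nov 2, 2006.
Comparing: the report is issued to the detective on Feb 6, 2007 vs amplification is run on Nov 2, 2006. Earlier: amplification is run.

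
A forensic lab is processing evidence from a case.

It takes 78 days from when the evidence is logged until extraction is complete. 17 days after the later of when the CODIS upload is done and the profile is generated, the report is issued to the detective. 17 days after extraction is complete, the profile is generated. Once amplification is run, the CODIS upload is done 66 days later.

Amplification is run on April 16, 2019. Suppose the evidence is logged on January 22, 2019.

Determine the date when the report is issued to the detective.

July 8, 2019

Amplification is run: Apr 16, 2019.
The CODIS upload is done: Apr 16, 2019 + 66 days = Jun 21, 2019.
The evidence is logged: Jan 22, 2019.
Extraction is complete: Jan 22, 2019 + 78 days = Apr 10, 2019.
The profile is generated: Apr 10, 2019 + 17 days = Apr 27, 2019.
Both prerequisites met — the CODIS upload is done (Jun 21, 2019), the profile is generated (Apr 27, 2019); the later is Jun 21, 2019.
The report is issued to the detective: Jun 21, 2019 + 17 days = Jul 8, 2019.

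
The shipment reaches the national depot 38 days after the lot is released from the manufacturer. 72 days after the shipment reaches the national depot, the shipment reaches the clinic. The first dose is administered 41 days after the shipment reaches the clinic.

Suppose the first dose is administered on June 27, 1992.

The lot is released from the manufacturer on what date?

The first dose is administered: Jun 27, 1992.
The shipment reaches the clinic: Jun 27, 1992 − 41 days = May 17, 1992.
The shipment reaches the national depot: May 17, 1992 − 72 days = Mar 6, 1992.
The lot is released from the manufacturer: Mar 6, 1992 − 38 days = Jan 28, 1992.

January 28, 1992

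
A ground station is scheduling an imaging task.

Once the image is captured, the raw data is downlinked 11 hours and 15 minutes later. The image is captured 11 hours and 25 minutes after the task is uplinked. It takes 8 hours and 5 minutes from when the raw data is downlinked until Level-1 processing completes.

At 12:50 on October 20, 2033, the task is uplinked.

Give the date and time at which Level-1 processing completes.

The task is uplinked: 12:50 Oct 20, 2033.
The image is captured: 12:50 Oct 20, 2033 + 11h25m = 00:15 Oct 21, 2033.
The raw data is downlinked: 00:15 Oct 21, 2033 + 11h15m = 11:30 Oct 21, 2033.
Level-1 processing completes: 11:30 Oct 21, 2033 + 8h05m = 19:35 Oct 21, 2033.

19:35 on October 21, 2033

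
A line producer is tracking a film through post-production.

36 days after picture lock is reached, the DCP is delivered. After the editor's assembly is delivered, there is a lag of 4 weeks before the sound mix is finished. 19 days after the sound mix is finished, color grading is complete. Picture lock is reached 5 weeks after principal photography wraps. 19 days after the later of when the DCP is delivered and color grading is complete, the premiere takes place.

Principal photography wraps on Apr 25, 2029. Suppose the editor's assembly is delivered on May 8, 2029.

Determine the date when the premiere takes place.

Principal photography wraps: Apr 25, 2029.
Picture lock is reached: Apr 25, 2029 + 5 weeks = May 30, 2029.
The DCP is delivered: May 30, 2029 + 36 days = Jul 5, 2029.
The editor's assembly is delivered: May 8, 2029.
The sound mix is finished: May 8, 2029 + 4 weeks = Jun 5, 2029.
Color grading is complete: Jun 5, 2029 + 19 days = Jun 24, 2029.
Both prerequisites met — the DCP is delivered (Jul 5, 2029), color grading is complete (Jun 24, 2029); the later is Jul 5, 2029.
The premiere takes place: Jul 5, 2029 + 19 days = Jul 24, 2029.

Jul 24, 2029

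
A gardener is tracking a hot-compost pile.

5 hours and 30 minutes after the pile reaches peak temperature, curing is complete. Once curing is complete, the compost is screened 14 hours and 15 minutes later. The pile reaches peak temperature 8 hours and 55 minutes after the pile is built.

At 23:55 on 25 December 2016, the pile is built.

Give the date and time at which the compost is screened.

04:35 on 27 December 2016

The pile is built: 23:55 Dec 25, 2016.
The pile reaches peak temperature: 23:55 Dec 25, 2016 + 8h55m = 08:50 Dec 26, 2016.
Curing is complete: 08:50 Dec 26, 2016 + 5h30m = 14:20 Dec 26, 2016.
The compost is screened: 14:20 Dec 26, 2016 + 14h15m = 04:35 Dec 27, 2016.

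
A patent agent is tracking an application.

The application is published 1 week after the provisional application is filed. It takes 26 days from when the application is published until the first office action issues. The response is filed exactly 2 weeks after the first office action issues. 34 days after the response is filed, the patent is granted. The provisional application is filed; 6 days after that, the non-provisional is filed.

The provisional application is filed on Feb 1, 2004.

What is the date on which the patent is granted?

Apr 22, 2004

The provisional application is filed: Feb 1, 2004.
The application is published: Feb 1, 2004 + 1 week = Feb 8, 2004.
The first office action issues: Feb 8, 2004 + 26 days = Mar 5, 2004.
The response is filed: Mar 5, 2004 + 2 weeks = Mar 19, 2004.
The patent is granted: Mar 19, 2004 + 34 days = Apr 22, 2004.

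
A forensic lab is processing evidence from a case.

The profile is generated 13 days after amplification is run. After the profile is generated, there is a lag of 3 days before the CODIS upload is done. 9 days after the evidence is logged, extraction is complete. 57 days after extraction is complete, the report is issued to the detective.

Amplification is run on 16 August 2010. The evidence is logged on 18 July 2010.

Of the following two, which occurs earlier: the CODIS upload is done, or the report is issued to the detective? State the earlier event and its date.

The CODIS upload is done — 1 September 2010

Amplification is run: Aug 16, 2010.
The profile is generated: Aug 16, 2010 + 13 days = Aug 29, 2010.
The CODIS upload is done: Aug 29, 2010 + 3 days = Sep 1, 2010.
The evidence is logged: Jul 18, 2010.
Extraction is complete: Jul 18, 2010 + 9 days = Jul 27, 2010.
The report is issued to the detective: Jul 27, 2010 + 57 days = Sep 22, 2010.
Comparing: the CODIS upload is done on Sep 1, 2010 vs the report is issued to the detective on Sep 22, 2010. Earlier: the CODIS upload is done.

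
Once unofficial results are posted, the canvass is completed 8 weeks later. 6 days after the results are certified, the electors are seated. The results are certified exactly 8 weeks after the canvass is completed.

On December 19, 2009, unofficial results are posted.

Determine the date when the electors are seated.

April 16, 2010

Unofficial results are posted: Dec 19, 2009.
The canvass is completed: Dec 19, 2009 + 8 weeks = Feb 13, 2010.
The results are certified: Feb 13, 2010 + 8 weeks = Apr 10, 2010.
The electors are seated: Apr 10, 2010 + 6 days = Apr 16, 2010.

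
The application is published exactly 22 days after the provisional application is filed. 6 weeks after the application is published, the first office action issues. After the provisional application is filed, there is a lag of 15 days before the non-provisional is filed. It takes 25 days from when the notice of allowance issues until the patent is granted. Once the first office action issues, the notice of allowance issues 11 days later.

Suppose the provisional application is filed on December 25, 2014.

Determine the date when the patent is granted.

The provisional application is filed: Dec 25, 2014.
The application is published: Dec 25, 2014 + 22 days = Jan 16, 2015.
The first office action issues: Jan 16, 2015 + 6 weeks = Feb 27, 2015.
The notice of allowance issues: Feb 27, 2015 + 11 days = Mar 10, 2015.
The patent is granted: Mar 10, 2015 + 25 days = Apr 4, 2015.

April 4, 2015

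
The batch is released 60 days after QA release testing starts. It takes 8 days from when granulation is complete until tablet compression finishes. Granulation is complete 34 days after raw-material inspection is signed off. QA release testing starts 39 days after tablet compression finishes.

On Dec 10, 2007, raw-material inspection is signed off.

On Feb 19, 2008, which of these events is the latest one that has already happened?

Tablet compression finishes

Raw-material inspection is signed off: Dec 10, 2007.
Granulation is complete: Dec 10, 2007 + 34 days = Jan 13, 2008.
Tablet compression finishes: Jan 13, 2008 + 8 days = Jan 21, 2008.
QA release testing starts: Jan 21, 2008 + 39 days = Feb 29, 2008.
The batch is released: Feb 29, 2008 + 60 days = Apr 29, 2008.
Feb 19, 2008 falls between when tablet compression finishes (Jan 21, 2008) and when QA release testing starts (Feb 29, 2008).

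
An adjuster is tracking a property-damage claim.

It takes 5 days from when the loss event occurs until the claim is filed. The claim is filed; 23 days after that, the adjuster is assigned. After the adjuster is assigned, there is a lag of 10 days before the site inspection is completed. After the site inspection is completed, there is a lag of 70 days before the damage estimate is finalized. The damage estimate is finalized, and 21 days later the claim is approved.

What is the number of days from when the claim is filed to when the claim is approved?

124 days

Causal path: the claim is filed → the adjuster is assigned → the site inspection is completed → the damage estimate is finalized → the claim is approved.
Total delay along the path: 23 + 10 + 70 + 21 = 124 days.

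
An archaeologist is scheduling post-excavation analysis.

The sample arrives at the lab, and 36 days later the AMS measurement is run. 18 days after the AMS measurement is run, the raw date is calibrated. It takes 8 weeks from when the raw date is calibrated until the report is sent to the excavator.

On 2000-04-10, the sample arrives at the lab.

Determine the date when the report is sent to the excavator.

2000-07-29

The sample arrives at the lab: Apr 10, 2000.
The AMS measurement is run: Apr 10, 2000 + 36 days = May 16, 2000.
The raw date is calibrated: May 16, 2000 + 18 days = Jun 3, 2000.
The report is sent to the excavator: Jun 3, 2000 + 8 weeks = Jul 29, 2000.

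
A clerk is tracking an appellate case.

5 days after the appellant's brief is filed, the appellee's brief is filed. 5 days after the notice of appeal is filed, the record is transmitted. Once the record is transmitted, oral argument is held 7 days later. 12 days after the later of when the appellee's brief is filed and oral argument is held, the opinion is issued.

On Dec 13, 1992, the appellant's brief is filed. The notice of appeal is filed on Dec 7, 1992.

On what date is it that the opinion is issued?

The appellant's brief is filed: Dec 13, 1992.
The appellee's brief is filed: Dec 13, 1992 + 5 days = Dec 18, 1992.
The notice of appeal is filed: Dec 7, 1992.
The record is transmitted: Dec 7, 1992 + 5 days = Dec 12, 1992.
Oral argument is held: Dec 12, 1992 + 7 days = Dec 19, 1992.
Both prerequisites met — the appellee's brief is filed (Dec 18, 1992), oral argument is held (Dec 19, 1992); the later is Dec 19, 1992.
The opinion is issued: Dec 19, 1992 + 12 days = Dec 31, 1992.

Dec 31, 1992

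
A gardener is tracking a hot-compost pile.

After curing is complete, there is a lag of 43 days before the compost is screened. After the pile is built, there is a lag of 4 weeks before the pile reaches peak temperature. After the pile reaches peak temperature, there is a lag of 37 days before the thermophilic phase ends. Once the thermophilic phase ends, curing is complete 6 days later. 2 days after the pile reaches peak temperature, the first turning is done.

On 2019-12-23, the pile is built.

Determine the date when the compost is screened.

2020-04-15

The pile is built: Dec 23, 2019.
The pile reaches peak temperature: Dec 23, 2019 + 4 weeks = Jan 20, 2020.
The thermophilic phase ends: Jan 20, 2020 + 37 days = Feb 26, 2020.
Curing is complete: Feb 26, 2020 + 6 days = Mar 3, 2020.
The compost is screened: Mar 3, 2020 + 43 days = Apr 15, 2020.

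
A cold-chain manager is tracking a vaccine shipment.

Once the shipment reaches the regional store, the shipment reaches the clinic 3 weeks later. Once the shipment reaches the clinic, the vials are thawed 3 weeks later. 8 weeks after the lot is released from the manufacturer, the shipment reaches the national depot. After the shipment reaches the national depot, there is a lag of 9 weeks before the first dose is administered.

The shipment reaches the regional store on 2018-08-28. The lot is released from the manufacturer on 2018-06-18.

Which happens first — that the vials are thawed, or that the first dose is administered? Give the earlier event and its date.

The vials are thawed — 2018-10-09

The shipment reaches the regional store: Aug 28, 2018.
The shipment reaches the clinic: Aug 28, 2018 + 3 weeks = Sep 18, 2018.
The vials are thawed: Sep 18, 2018 + 3 weeks = Oct 9, 2018.
The lot is released from the manufacturer: Jun 18, 2018.
The shipment reaches the national depot: Jun 18, 2018 + 8 weeks = Aug 13, 2018.
The first dose is administered: Aug 13, 2018 + 9 weeks = Oct 15, 2018.
Comparing: the vials are thawed on Oct 9, 2018 vs the first dose is administered on Oct 15, 2018. Earlier: the vials are thawed.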